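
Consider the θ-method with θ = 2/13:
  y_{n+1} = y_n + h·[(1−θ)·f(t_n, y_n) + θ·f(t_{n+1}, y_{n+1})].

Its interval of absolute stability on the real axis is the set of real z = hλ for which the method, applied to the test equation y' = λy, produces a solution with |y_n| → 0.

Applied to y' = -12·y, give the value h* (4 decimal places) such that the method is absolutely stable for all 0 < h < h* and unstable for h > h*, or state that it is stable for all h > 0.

Set f=λy, z=hλ:
  y_{n+1} = y_n + z·[11/13·y_n + 2/13·y_{n+1}] ⇒ (1 − 2/13z)y_{n+1} = (1 + 11/13z)y_n
  ⇒ R(z) = (1 + 11/13z)/(1 − 2/13z).

Boundary: |R(x)|=1, x<0.
x=-1: |R|=0.1333
R=−1: 1+11/13x = −1+2/13x ⇒ -9/13x=2 ⇒ x=2/(-9/13)=-2.8889
Confirm numerically:
  x=-2.859: |R|=0.98563 <1
  x=-2.217: |R|=0.65315 <1
  x=-1.257: |R|=0.05331 <1
  x=-3.445: |R|=1.25163 >1
  x=-3.386: |R|=1.22628 >1
  x=-2.985: |R|=1.04560 >1
Interval (-2.8889, 0).

(-2.8889,0); λ=-12 ⇒ h* = (26/9)/12 = 0.2407.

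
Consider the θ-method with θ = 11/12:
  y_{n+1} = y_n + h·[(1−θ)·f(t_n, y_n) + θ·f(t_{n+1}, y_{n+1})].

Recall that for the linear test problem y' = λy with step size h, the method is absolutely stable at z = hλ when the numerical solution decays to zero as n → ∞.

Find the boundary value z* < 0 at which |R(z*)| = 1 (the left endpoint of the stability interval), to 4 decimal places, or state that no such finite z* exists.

interval (−∞, 0).

Set f=λy, z=hλ:
  y_{n+1} = y_n + z·[1/12·y_n + 11/12·y_{n+1}] ⇒ (1 − 11/12z)y_{n+1} = (1 + 1/12z)y_n
  ⇒ R(z) = (1 + 1/12z)/(1 − 11/12z).

Need |R(x)|<1, x<0.
x=-1.76: |R|=0.3265
x=-2: |R|=0.2941
x=-10: |R|=0.0164
x=-100: |R|=0.0791
θ=11/12≥1/2 ⇒ |1+1/12x|<|1−11/12x| ∀x<0 ⇒ stable on all of ℝ⁻.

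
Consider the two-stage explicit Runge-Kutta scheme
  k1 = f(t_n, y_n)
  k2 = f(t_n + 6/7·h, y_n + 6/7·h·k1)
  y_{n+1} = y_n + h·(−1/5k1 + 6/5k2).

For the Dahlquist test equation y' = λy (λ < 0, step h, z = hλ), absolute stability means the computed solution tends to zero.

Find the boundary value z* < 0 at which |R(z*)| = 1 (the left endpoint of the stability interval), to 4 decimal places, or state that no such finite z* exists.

left endpoint -0.9722.

On y'=λy, z=hλ:
  k1=λy_n ⇒ h·k1=z·y_n;  k2=λ(1+6/7z)y_n ⇒ h·k2=z(1+6/7z)y_n
  y_{n+1}/y_n = 1 − 1/5z + 6/5z(1+6/7z) = 1 + z + 36/35z²
  so R(z) = 1 + z + 36/35z².

Boundary: |R(x)|=1, x<0.
x=-0.94: |R|=0.9688
R=1: x+36/35x²=0 ⇒ x=−35/36=-0.9722; min R=1−1/(4·36/35)=0.7569>−1
Confirm numerically:
  x=-0.891: |R|=0.92556 <1
  x=-0.637: |R|=0.78036 <1
  x=-0.560: |R|=0.76256 <1
  x=-1.498: |R|=1.81012 >1
  x=-1.042: |R|=1.07479 >1
So |R|<1 on (-0.9722, 0).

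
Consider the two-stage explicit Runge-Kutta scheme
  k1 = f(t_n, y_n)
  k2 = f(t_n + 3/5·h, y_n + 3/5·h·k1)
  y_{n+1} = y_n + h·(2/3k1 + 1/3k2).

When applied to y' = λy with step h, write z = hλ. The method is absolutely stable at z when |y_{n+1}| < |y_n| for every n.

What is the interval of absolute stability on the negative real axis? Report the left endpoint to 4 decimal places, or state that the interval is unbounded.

z∈(-5.0000,0).

On y'=λy, z=hλ:
  k1=λy_n ⇒ h·k1=z·y_n;  k2=λ(1+3/5z)y_n ⇒ h·k2=z(1+3/5z)y_n
  y_{n+1}/y_n = 1 + 2/3z + 1/3z(1+3/5z) = 1 + z + 1/5z²
  R(z) = 1 + z + 1/5z².

Solve |R(x)|<1 on ℝ⁻.
x=-0.97: |R|=0.2182
R=1: x+1/5x²=0 ⇒ x=−5=-5.0000; min R=1−1/(4·1/5)=-0.2500>−1
Confirm numerically:
  x=-4.012: |R|=0.20723 <1
  x=-3.725: |R|=0.05013 <1
  x=-2.183: |R|=0.22990 <1
  x=-5.251: |R|=1.26360 >1
  x=-5.082: |R|=1.08334 >1
So |R|<1 on (-5.0000, 0).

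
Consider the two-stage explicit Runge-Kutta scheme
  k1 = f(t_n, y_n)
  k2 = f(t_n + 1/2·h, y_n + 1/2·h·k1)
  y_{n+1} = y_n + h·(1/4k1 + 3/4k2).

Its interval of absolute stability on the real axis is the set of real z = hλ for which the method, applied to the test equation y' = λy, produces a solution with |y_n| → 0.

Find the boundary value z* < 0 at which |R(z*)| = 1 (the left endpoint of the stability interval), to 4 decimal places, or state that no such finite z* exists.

z* = -2.6667.

With y'=λy (z=hλ):
  k1=λy_n ⇒ h·k1=z·y_n;  k2=λ(1+1/2z)y_n ⇒ h·k2=z(1+1/2z)y_n
  y_{n+1}/y_n = 1 + 1/4z + 3/4z(1+1/2z) = 1 + z + 3/8z²
  Hence R(z) = 1 + z + 3/8z².

Boundary: |R(x)|=1, x<0.
x=-1.58: |R|=0.3561
R=1: x+3/8x²=0 ⇒ x=−8/3=-2.6667; min R=1−1/(4·3/8)=0.3333>−1
Confirm numerically:
  x=-2.461: |R|=0.81020 <1
  x=-2.088: |R|=0.54690 <1
  x=-1.847: |R|=0.43228 <1
  x=-1.368: |R|=0.33378 <1
  x=-3.025: |R|=1.40648 >1
  x=-2.916: |R|=1.27265 >1
  x=-2.728: |R|=1.06274 >1
So |R|<1 on (-2.6667, 0).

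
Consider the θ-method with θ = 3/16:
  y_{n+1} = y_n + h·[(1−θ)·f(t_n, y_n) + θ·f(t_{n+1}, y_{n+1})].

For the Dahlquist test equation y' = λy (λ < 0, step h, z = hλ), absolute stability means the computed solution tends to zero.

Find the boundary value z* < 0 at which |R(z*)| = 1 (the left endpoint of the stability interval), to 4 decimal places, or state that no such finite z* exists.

z* = -3.2000.

On y'=λy, z=hλ:
  y_{n+1} = y_n + z·[13/16·y_n + 3/16·y_{n+1}] ⇒ (1 − 3/16z)y_{n+1} = (1 + 13/16z)y_n
  R(z) = (1 + 13/16z)/(1 − 3/16z).

Solve |R(x)|<1 on ℝ⁻.
x=-1.49: |R|=0.1646
R=−1: 1+13/16x = −1+3/16x ⇒ -5/8x=2 ⇒ x=2/(-5/8)=-3.2000
Confirm numerically:
  x=-3.112: |R|=0.96527 <1
  x=-1.989: |R|=0.44872 <1
  x=-1.859: |R|=0.37850 <1
  x=-1.791: |R|=0.34076 <1
  x=-3.439: |R|=1.09082 >1
  x=-3.414: |R|=1.08155 >1
  x=-3.245: |R|=1.01749 >1
Interval (-3.2000, 0).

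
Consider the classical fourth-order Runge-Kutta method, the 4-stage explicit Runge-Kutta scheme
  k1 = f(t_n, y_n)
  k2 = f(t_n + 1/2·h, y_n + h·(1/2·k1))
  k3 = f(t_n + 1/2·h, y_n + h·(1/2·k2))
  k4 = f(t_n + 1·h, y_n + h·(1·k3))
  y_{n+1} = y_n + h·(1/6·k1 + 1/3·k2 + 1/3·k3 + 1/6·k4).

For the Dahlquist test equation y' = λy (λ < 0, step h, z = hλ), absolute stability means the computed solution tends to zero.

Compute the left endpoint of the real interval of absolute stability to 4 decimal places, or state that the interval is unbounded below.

Test eqn y'=λy, z=hλ:
  order 4, 4-stage ⇒ R(z)=1+z+z^2/2+z^3/6+z^4/24
  (e.g. R(-1.59)=0.27041, |R|=0.27041)

Find x<0 with |R(x)|<1.
x=-1.59: |R|=0.2704
|R(-3.17)|=1.7528 |R(-2.67)|=0.8396 |R(-0.76)|=0.4695
Bisect:
  x_lo=-3.6406 |R|=3.2637  x_hi=-0.2006 |R|=0.8182
  mid=-1.92059 |R|=0.30993 →hi
  mid=-2.78058 |R|=0.99292 →hi
  mid=-3.21057 |R|=1.85477 →lo
  mid=-2.99558 |R|=1.36618 →lo
  mid=-2.88808 |R|=1.16635 →lo
  mid=-2.83433 |R|=1.07648 →lo
  mid=-2.80745 |R|=1.03393 →lo
  mid=-2.79402 |R|=1.01323 →lo
  ...
  [-2.78541,-2.78520] ⇒ x*=-2.7853
Interval (-2.7853, 0).

z* = -2.7853.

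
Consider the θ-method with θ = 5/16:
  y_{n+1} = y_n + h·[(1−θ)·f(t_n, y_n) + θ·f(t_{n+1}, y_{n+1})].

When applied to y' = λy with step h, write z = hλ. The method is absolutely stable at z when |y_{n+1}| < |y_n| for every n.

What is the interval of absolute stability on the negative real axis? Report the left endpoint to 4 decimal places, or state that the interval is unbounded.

Set f=λy, z=hλ:
  y_{n+1} = y_n + z·[11/16·y_n + 5/16·y_{n+1}] ⇒ (1 − 5/16z)y_{n+1} = (1 + 11/16z)y_n
  so R(z) = (1 + 11/16z)/(1 − 5/16z).

Solve |R(x)|<1 on ℝ⁻.
x=-0.66: |R|=0.4528
R=−1: 1+11/16x = −1+5/16x ⇒ -3/8x=2 ⇒ x=2/(-3/8)=-5.3333
Confirm numerically:
  x=-4.730: |R|=0.90870 <1
  x=-3.192: |R|=0.59800 <1
  x=-2.688: |R|=0.46087 <1
  x=-5.687: |R|=1.04776 >1
  x=-5.684: |R|=1.04737 >1
  x=-5.649: |R|=1.04281 >1
So |R|<1 on (-5.3333, 0).

(-5.3333, 0).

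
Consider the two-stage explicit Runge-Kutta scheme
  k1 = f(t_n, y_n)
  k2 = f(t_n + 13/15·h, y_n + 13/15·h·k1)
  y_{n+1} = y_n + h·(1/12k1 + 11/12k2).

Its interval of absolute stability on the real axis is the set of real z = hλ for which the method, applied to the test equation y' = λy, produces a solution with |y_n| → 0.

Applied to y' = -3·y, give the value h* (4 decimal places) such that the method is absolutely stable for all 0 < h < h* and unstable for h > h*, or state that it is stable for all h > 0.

Set f=λy, z=hλ:
  k1=λy_n ⇒ h·k1=z·y_n;  k2=λ(1+13/15z)y_n ⇒ h·k2=z(1+13/15z)y_n
  y_{n+1}/y_n = 1 + 1/12z + 11/12z(1+13/15z) = 1 + z + 143/180z²
  so R(z) = 1 + z + 143/180z².

Need |R(x)|<1, x<0.
x=-0.81: |R|=0.7112
R=1: x+143/180x²=0 ⇒ x=−180/143=-1.2587; min R=1−1/(4·143/180)=0.6853>−1
Confirm numerically:
  x=-1.108: |R|=0.86731 <1
  x=-1.098: |R|=0.85979 <1
  x=-0.905: |R|=0.74567 <1
  x=-0.505: |R|=0.69760 <1
  x=-1.682: |R|=1.56558 >1
  x=-1.458: |R|=1.23080 >1
Stable set (-1.2587, 0).

(-1.2587,0); λ=-3 ⇒ h* = (180/143)/3 = 0.4196.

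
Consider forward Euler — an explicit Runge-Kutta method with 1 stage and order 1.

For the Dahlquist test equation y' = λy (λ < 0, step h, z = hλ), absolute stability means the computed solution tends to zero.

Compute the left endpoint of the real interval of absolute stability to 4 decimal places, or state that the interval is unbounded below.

z* = -2.0000.

Set f=λy, z=hλ:
  order 1, 1-stage ⇒ R(z)=1+z
  (e.g. R(-0.63)=0.37000, |R|=0.37000)

Need |R(x)|<1, x<0.
x=-0.63: |R|=0.3700
|R(-1.28)|=0.2800 |R(-1.21)|=0.2100 |R(-1.18)|=0.1800
Bisect:
  x_lo=-2.8114 |R|=1.8114  x_hi=-0.0766 |R|=0.9234
  mid=-1.44400 |R|=0.44400 →hi
  mid=-2.12771 |R|=1.12771 →lo
  mid=-1.78585 |R|=0.78585 →hi
  mid=-1.95678 |R|=0.95678 →hi
  mid=-2.04225 |R|=1.04225 →lo
  mid=-1.99951 |R|=0.99951 →hi
  mid=-2.02088 |R|=1.02088 →lo
  ...
  [-2.00002,-1.99985] ⇒ x*=-2.0000
So |R|<1 on (-2.0000, 0).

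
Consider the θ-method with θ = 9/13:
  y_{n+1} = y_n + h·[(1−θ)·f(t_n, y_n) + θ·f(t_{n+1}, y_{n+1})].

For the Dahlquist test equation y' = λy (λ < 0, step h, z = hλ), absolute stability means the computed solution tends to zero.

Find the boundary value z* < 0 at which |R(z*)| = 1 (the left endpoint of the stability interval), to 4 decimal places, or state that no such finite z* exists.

interval (−∞, 0).

On y'=λy, z=hλ:
  y_{n+1} = y_n + z·[4/13·y_n + 9/13·y_{n+1}] ⇒ (1 − 9/13z)y_{n+1} = (1 + 4/13z)y_n
  so R(z) = (1 + 4/13z)/(1 − 9/13z).

Boundary: |R(x)|=1, x<0.
x=-0.9: |R|=0.4455
x=-2: |R|=0.1613
x=-10: |R|=0.2621
x=-100: |R|=0.4239
θ=9/13≥1/2 ⇒ |1+4/13x|<|1−9/13x| ∀x<0 ⇒ unbounded interval.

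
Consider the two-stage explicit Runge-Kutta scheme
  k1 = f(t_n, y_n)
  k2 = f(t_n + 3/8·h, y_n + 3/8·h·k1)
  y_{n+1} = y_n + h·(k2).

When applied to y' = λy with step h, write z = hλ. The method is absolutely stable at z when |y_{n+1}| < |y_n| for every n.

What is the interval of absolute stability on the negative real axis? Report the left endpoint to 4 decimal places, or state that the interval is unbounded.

(-2.6667, 0).

Set f=λy, z=hλ:
  k1=λy_n ⇒ h·k1=z·y_n;  k2=λ(1+3/8z)y_n ⇒ h·k2=z(1+3/8z)y_n
  y_{n+1}/y_n = 1 + z(1+3/8z) = 1 + z + 3/8z²
  ⇒ R(z) = 1 + z + 3/8z².

Boundary: |R(x)|=1, x<0.
x=-0.64: |R|=0.5136
R=1: x+3/8x²=0 ⇒ x=−8/3=-2.6667; min R=1−1/(4·3/8)=0.3333>−1
Confirm numerically:
  x=-2.299: |R|=0.68303 <1
  x=-1.854: |R|=0.43499 <1
  x=-1.584: |R|=0.35690 <1
  x=-2.970: |R|=1.33784 >1
  x=-2.847: |R|=1.19253 >1
  x=-2.795: |R|=1.13451 >1
So |R|<1 on (-2.6667, 0).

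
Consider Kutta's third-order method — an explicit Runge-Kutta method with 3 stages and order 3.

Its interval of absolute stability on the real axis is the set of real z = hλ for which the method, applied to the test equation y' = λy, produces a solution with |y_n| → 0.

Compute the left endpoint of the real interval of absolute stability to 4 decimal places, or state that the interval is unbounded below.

Test eqn y'=λy, z=hλ:
  order 3, 3-stage ⇒ R(z)=1+z+z^2/2+z^3/6
  (e.g. R(-0.35)=0.70410, |R|=0.70410)

Boundary: |R(x)|=1, x<0.
x=-0.35: |R|=0.7041
|R(-2.17)|=0.5186 |R(-1.09)|=0.2882 |R(-0.74)|=0.4663
Bisect:
  x_lo=-3.3491 |R|=3.0016  x_hi=-0.1351 |R|=0.8736
  mid=-1.74207 |R|=0.10581 →hi
  mid=-2.54557 |R|=1.05479 →lo
  mid=-2.14382 |R|=0.48799 →hi
  mid=-2.34469 |R|=0.74426 →hi
  mid=-2.44513 |R|=0.89223 →hi
  mid=-2.49535 |R|=0.97162 →hi
  mid=-2.52046 |R|=1.01273 →lo
  mid=-2.50790 |R|=0.99206 →hi
  ...
  [-2.51281,-2.51261] ⇒ x*=-2.5127
Stable set (-2.5127, 0).

z* = -2.5127.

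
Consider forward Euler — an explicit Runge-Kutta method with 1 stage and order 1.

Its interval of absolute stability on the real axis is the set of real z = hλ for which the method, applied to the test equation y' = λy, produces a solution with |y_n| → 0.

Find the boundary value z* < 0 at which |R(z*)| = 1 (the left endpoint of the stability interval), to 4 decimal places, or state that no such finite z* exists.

Set f=λy, z=hλ:
  order 1, 1-stage ⇒ R(z)=1+z
  (e.g. R(-1.67)=-0.67000, |R|=0.67000)

Find x<0 with |R(x)|<1.
x=-1.67: |R|=0.6700
|R(-2.22)|=1.2200 |R(-2.12)|=1.1200 |R(-1.55)|=0.5500
Bisect:
  x_lo=-2.7889 |R|=1.7889  x_hi=-0.2024 |R|=0.7976
  mid=-1.49567 |R|=0.49567 →hi
  mid=-2.14230 |R|=1.14230 →lo
  mid=-1.81898 |R|=0.81898 →hi
  mid=-1.98064 |R|=0.98064 →hi
  mid=-2.06147 |R|=1.06147 →lo
  mid=-2.02106 |R|=1.02106 →lo
  mid=-2.00085 |R|=1.00085 →lo
  ...
  [-2.00006,-1.99990] ⇒ x*=-2.0000
So |R|<1 on (-2.0000, 0).

left endpoint -2.0000.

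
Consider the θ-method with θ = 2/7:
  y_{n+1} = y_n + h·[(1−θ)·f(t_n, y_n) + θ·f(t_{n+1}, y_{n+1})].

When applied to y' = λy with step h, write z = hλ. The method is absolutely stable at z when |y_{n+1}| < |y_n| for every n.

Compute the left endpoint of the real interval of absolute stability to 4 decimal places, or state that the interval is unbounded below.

z* = -4.6667.

With y'=λy (z=hλ):
  y_{n+1} = y_n + z·[5/7·y_n + 2/7·y_{n+1}] ⇒ (1 − 2/7z)y_{n+1} = (1 + 5/7z)y_n
  ⇒ R(z) = (1 + 5/7z)/(1 − 2/7z).

Find x<0 with |R(x)|<1.
x=-1.5: |R|=0.0500
R=−1: 1+5/7x = −1+2/7x ⇒ -3/7x=2 ⇒ x=2/(-3/7)=-4.6667
Confirm numerically:
  x=-3.873: |R|=0.83853 <1
  x=-2.377: |R|=0.41560 <1
  x=-2.058: |R|=0.29597 <1
  x=-5.100: |R|=1.07558 >1
  x=-5.073: |R|=1.07110 >1
  x=-4.920: |R|=1.04513 >1
Stable set (-4.6667, 0).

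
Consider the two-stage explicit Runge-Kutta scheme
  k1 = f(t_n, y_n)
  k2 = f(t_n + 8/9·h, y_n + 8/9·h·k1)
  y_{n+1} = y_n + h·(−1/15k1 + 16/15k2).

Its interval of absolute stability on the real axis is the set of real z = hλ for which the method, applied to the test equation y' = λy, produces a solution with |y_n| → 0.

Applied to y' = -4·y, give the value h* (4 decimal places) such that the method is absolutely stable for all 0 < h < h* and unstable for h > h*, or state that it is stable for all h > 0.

Test eqn y'=λy, z=hλ:
  k1=λy_n ⇒ h·k1=z·y_n;  k2=λ(1+8/9z)y_n ⇒ h·k2=z(1+8/9z)y_n
  y_{n+1}/y_n = 1 − 1/15z + 16/15z(1+8/9z) = 1 + z + 128/135z²
  ⇒ R(z) = 1 + z + 128/135z².

Boundary: |R(x)|=1, x<0.
x=-1.49: |R|=1.6150
R=1: x+128/135x²=0 ⇒ x=−135/128=-1.0547; min R=1−1/(4·128/135)=0.7363>−1
Confirm numerically:
  x=-0.530: |R|=0.73633 <1
  x=-0.489: |R|=0.73772 <1
  x=-0.472: |R|=0.73923 <1
  x=-0.427: |R|=0.74587 <1
  x=-1.510: |R|=1.65187 >1
  x=-1.407: |R|=1.47000 >1
Interval (-1.0547, 0).

(-1.0547,0); λ=-4 ⇒ h* = (135/128)/4 = 0.2637.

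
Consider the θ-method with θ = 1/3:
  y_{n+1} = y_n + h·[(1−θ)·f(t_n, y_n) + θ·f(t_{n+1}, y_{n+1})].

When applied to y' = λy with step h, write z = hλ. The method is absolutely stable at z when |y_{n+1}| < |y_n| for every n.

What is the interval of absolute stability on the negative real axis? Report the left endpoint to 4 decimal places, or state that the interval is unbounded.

(-6.0000, 0).

On y'=λy, z=hλ:
  y_{n+1} = y_n + z·[2/3·y_n + 1/3·y_{n+1}] ⇒ (1 − 1/3z)y_{n+1} = (1 + 2/3z)y_n
  ⇒ R(z) = (1 + 2/3z)/(1 − 1/3z).

Boundary: |R(x)|=1, x<0.
x=-1.15: |R|=0.1687
R=−1: 1+2/3x = −1+1/3x ⇒ -1/3x=2 ⇒ x=2/(-1/3)=-6.0000
Confirm numerically:
  x=-3.347: |R|=0.58201 <1
  x=-3.270: |R|=0.56459 <1
  x=-2.478: |R|=0.35706 <1
  x=-6.484: |R|=1.05103 >1
  x=-6.176: |R|=1.01918 >1
  x=-6.065: |R|=1.00717 >1
Stable set (-6.0000, 0).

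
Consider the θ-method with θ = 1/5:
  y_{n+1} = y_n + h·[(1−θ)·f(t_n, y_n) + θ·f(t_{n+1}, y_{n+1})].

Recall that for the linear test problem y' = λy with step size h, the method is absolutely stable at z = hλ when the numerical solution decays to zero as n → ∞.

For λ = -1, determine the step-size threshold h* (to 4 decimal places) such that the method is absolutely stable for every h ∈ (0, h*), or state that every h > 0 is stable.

(-3.3333,0); λ=-1 ⇒ h* = (10/3)/1 = 3.3333.

With y'=λy (z=hλ):
  y_{n+1} = y_n + z·[4/5·y_n + 1/5·y_{n+1}] ⇒ (1 − 1/5z)y_{n+1} = (1 + 4/5z)y_n
  so R(z) = (1 + 4/5z)/(1 − 1/5z).

Solve |R(x)|<1 on ℝ⁻.
x=-0.55: |R|=0.5045
R=−1: 1+4/5x = −1+1/5x ⇒ -3/5x=2 ⇒ x=2/(-3/5)=-3.3333
Confirm numerically:
  x=-2.237: |R|=0.54553 <1
  x=-1.845: |R|=0.34770 <1
  x=-1.800: |R|=0.32353 <1
  x=-1.799: |R|=0.32299 <1
  x=-3.899: |R|=1.19070 >1
  x=-3.490: |R|=1.05536 >1
  x=-3.410: |R|=1.02735 >1
Interval (-3.3333, 0).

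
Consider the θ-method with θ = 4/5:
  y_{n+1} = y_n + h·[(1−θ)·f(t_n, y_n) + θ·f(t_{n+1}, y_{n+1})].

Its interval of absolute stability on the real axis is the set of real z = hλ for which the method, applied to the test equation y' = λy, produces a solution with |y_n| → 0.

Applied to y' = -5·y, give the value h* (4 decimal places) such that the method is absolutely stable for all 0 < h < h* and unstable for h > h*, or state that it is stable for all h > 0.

With y'=λy (z=hλ):
  y_{n+1} = y_n + z·[1/5·y_n + 4/5·y_{n+1}] ⇒ (1 − 4/5z)y_{n+1} = (1 + 1/5z)y_n
  ⇒ R(z) = (1 + 1/5z)/(1 − 4/5z).

Solve |R(x)|<1 on ℝ⁻.
x=-1.14: |R|=0.4038
x=-2: |R|=0.2308
x=-10: |R|=0.1111
x=-100: |R|=0.2346
θ=4/5≥1/2 ⇒ |1+1/5x|<|1−4/5x| ∀x<0 ⇒ stable on all of ℝ⁻.

(−∞, 0) — no finite endpoint. Any h>0 works for λ=-5.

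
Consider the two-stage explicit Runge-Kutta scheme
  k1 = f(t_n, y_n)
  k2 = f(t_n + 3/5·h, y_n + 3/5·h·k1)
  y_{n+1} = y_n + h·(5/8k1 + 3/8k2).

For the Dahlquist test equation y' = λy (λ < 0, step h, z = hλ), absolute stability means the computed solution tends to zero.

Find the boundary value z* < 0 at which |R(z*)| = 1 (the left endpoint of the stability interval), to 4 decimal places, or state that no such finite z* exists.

On y'=λy, z=hλ:
  k1=λy_n ⇒ h·k1=z·y_n;  k2=λ(1+3/5z)y_n ⇒ h·k2=z(1+3/5z)y_n
  y_{n+1}/y_n = 1 + 5/8z + 3/8z(1+3/5z) = 1 + z + 9/40z²
  ⇒ R(z) = 1 + z + 9/40z².

Need |R(x)|<1, x<0.
x=-1.35: |R|=0.0601
R=1: x+9/40x²=0 ⇒ x=−40/9=-4.4444; min R=1−1/(4·9/40)=-0.1111>−1
Confirm numerically:
  x=-3.807: |R|=0.45398 <1
  x=-3.379: |R|=0.18997 <1
  x=-3.296: |R|=0.14831 <1
  x=-2.302: |R|=0.10968 <1
  x=-4.989: |R|=1.61128 >1
  x=-4.877: |R|=1.47465 >1
  x=-4.716: |R|=1.28815 >1
Stable set (-4.4444, 0).

z* = -4.4444.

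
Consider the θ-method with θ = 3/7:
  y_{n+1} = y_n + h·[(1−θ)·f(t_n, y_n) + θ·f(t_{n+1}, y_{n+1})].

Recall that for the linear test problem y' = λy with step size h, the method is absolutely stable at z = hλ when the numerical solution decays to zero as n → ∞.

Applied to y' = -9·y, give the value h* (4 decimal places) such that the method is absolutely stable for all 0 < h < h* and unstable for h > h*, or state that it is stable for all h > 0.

Set f=λy, z=hλ:
  y_{n+1} = y_n + z·[4/7·y_n + 3/7·y_{n+1}] ⇒ (1 − 3/7z)y_{n+1} = (1 + 4/7z)y_n
  so R(z) = (1 + 4/7z)/(1 − 3/7z).

Solve |R(x)|<1 on ℝ⁻.
x=-0.5: |R|=0.5882
R=−1: 1+4/7x = −1+3/7x ⇒ -1/7x=2 ⇒ x=2/(-1/7)=-14.0000
Confirm numerically:
  x=-13.957: |R|=0.99912 <1
  x=-13.278: |R|=0.98458 <1
  x=-11.143: |R|=0.92933 <1
  x=-8.852: |R|=0.84658 <1
  x=-14.533: |R|=1.01053 >1
  x=-14.203: |R|=1.00409 >1
  x=-14.184: |R|=1.00371 >1
So |R|<1 on (-14.0000, 0).

(-14.0000,0); λ=-9 ⇒ h* = (14)/9 = 1.5556.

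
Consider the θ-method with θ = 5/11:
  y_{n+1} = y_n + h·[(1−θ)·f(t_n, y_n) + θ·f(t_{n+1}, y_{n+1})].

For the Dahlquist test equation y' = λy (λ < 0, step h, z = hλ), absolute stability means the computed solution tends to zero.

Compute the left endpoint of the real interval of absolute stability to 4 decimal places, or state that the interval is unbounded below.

Test eqn y'=λy, z=hλ:
  y_{n+1} = y_n + z·[6/11·y_n + 5/11·y_{n+1}] ⇒ (1 − 5/11z)y_{n+1} = (1 + 6/11z)y_n
  R(z) = (1 + 6/11z)/(1 − 5/11z).

Need |R(x)|<1, x<0.
x=-0.35: |R|=0.6980
R=−1: 1+6/11x = −1+5/11x ⇒ -1/11x=2 ⇒ x=2/(-1/11)=-22.0000
Confirm numerically:
  x=-18.538: |R|=0.96661 <1
  x=-10.677: |R|=0.82414 <1
  x=-10.389: |R|=0.81554 <1
  x=-9.477: |R|=0.78551 <1
  x=-22.420: |R|=1.00341 >1
  x=-22.306: |R|=1.00250 >1
  x=-22.024: |R|=1.00020 >1
Interval (-22.0000, 0).

left endpoint -22.0000.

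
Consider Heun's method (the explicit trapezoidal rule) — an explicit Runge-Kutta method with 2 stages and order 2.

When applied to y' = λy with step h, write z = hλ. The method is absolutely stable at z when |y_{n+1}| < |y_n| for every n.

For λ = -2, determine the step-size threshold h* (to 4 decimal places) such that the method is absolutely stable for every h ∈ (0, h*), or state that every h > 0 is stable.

(-2.0000,0); λ=-2 ⇒ h* = 1.0000.

With y'=λy (z=hλ):
  order 2, 2-stage ⇒ R(z)=1+z+z^2/2
  (e.g. R(-1.42)=0.58820, |R|=0.58820)

Boundary: |R(x)|=1, x<0.
x=-1.42: |R|=0.5882
|R(-2.22)|=1.2442 |R(-2.21)|=1.2320 |R(-1.98)|=0.9802
Bisect:
  x_lo=-2.5271 |R|=1.6661  x_hi=-0.1452 |R|=0.8653
  mid=-1.33617 |R|=0.55650 →hi
  mid=-1.93165 |R|=0.93399 →hi
  mid=-2.22940 |R|=1.25571 →lo
  mid=-2.08053 |R|=1.08377 →lo
  mid=-2.00609 |R|=1.00611 →lo
  mid=-1.96887 |R|=0.96936 →hi
  mid=-1.98748 |R|=0.98756 →hi
  mid=-1.99679 |R|=0.99679 →hi
  ...
  [-2.00013,-1.99998] ⇒ x*=-2.0000
Stable set (-2.0000, 0).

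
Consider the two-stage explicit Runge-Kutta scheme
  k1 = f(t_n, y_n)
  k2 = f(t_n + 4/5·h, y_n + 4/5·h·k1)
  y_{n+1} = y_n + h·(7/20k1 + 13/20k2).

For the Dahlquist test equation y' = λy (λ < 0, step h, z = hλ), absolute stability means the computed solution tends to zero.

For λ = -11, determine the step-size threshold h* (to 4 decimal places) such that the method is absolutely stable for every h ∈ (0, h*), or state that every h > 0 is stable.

Test eqn y'=λy, z=hλ:
  k1=λy_n ⇒ h·k1=z·y_n;  k2=λ(1+4/5z)y_n ⇒ h·k2=z(1+4/5z)y_n
  y_{n+1}/y_n = 1 + 7/20z + 13/20z(1+4/5z) = 1 + z + 13/25z²
  R(z) = 1 + z + 13/25z².

Solve |R(x)|<1 on ℝ⁻.
x=-1.73: |R|=0.8263
R=1: x+13/25x²=0 ⇒ x=−25/13=-1.9231; min R=1−1/(4·13/25)=0.5192>−1
Confirm numerically:
  x=-1.757: |R|=0.84827 <1
  x=-1.669: |R|=0.77949 <1
  x=-1.480: |R|=0.65901 <1
  x=-2.465: |R|=1.69464 >1
  x=-2.177: |R|=1.28745 >1
  x=-2.042: |R|=1.12628 >1
Stable set (-1.9231, 0).

(-1.9231,0); λ=-11 ⇒ h* = (25/13)/11 = 0.1748.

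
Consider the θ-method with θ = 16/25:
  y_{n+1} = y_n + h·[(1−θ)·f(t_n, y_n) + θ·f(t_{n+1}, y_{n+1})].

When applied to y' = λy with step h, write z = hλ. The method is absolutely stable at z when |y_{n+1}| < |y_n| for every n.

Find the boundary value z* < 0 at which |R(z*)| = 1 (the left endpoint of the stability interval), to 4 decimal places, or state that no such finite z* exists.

Set f=λy, z=hλ:
  y_{n+1} = y_n + z·[9/25·y_n + 16/25·y_{n+1}] ⇒ (1 − 16/25z)y_{n+1} = (1 + 9/25z)y_n
  so R(z) = (1 + 9/25z)/(1 − 16/25z).

Solve |R(x)|<1 on ℝ⁻.
x=-1.45: |R|=0.2479
x=-2: |R|=0.1228
x=-10: |R|=0.3514
x=-100: |R|=0.5385
θ=16/25≥1/2 ⇒ |1+9/25x|<|1−16/25x| ∀x<0 ⇒ unbounded interval.

interval (−∞, 0).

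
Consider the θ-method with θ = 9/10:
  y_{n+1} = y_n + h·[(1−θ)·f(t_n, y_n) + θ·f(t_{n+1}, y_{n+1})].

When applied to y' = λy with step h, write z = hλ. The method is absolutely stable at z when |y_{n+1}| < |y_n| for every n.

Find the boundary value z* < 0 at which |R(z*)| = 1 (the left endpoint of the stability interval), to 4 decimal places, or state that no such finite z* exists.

interval (−∞, 0).

Test eqn y'=λy, z=hλ:
  y_{n+1} = y_n + z·[1/10·y_n + 9/10·y_{n+1}] ⇒ (1 − 9/10z)y_{n+1} = (1 + 1/10z)y_n
  so R(z) = (1 + 1/10z)/(1 − 9/10z).

Find x<0 with |R(x)|<1.
x=-0.85: |R|=0.5184
x=-2: |R|=0.2857
x=-10: |R|=0.0000
x=-100: |R|=0.0989
θ=9/10≥1/2 ⇒ |1+1/10x|<|1−9/10x| ∀x<0 ⇒ unbounded interval.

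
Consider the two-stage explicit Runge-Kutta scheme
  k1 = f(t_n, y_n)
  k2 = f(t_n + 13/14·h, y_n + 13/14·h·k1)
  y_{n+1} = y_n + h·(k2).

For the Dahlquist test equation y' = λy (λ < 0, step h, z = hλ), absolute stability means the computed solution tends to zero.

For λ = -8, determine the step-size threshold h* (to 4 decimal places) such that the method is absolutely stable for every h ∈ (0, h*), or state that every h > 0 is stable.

Test eqn y'=λy, z=hλ:
  k1=λy_n ⇒ h·k1=z·y_n;  k2=λ(1+13/14z)y_n ⇒ h·k2=z(1+13/14z)y_n
  y_{n+1}/y_n = 1 + z(1+13/14z) = 1 + z + 13/14z²
  so R(z) = 1 + z + 13/14z².

Find x<0 with |R(x)|<1.
x=-0.42: |R|=0.7438
R=1: x+13/14x²=0 ⇒ x=−14/13=-1.0769; min R=1−1/(4·13/14)=0.7308>−1
Confirm numerically:
  x=-0.968: |R|=0.90209 <1
  x=-0.695: |R|=0.75352 <1
  x=-0.623: |R|=0.73741 <1
  x=-0.488: |R|=0.73313 <1
  x=-1.368: |R|=1.36975 >1
  x=-1.285: |R|=1.24828 >1
Stable set (-1.0769, 0).

(-1.0769,0); λ=-8 ⇒ h* = (14/13)/8 = 0.1346.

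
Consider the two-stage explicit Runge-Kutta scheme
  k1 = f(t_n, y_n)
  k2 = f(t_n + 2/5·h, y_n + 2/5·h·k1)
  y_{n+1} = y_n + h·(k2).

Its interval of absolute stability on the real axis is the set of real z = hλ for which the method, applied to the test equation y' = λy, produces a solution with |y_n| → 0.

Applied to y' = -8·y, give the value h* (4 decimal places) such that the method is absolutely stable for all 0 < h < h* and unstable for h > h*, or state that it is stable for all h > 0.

(-2.5000,0); λ=-8 ⇒ h* = (5/2)/8 = 0.3125.

Test eqn y'=λy, z=hλ:
  k1=λy_n ⇒ h·k1=z·y_n;  k2=λ(1+2/5z)y_n ⇒ h·k2=z(1+2/5z)y_n
  y_{n+1}/y_n = 1 + z(1+2/5z) = 1 + z + 2/5z²
  Hence R(z) = 1 + z + 2/5z².

Need |R(x)|<1, x<0.
x=-0.36: |R|=0.6918
R=1: x+2/5x²=0 ⇒ x=−5/2=-2.5000; min R=1−1/(4·2/5)=0.3750>−1
Confirm numerically:
  x=-2.294: |R|=0.81097 <1
  x=-1.961: |R|=0.57721 <1
  x=-1.121: |R|=0.38166 <1
  x=-1.066: |R|=0.38854 <1
  x=-2.888: |R|=1.44822 >1
  x=-2.799: |R|=1.33476 >1
Interval (-2.5000, 0).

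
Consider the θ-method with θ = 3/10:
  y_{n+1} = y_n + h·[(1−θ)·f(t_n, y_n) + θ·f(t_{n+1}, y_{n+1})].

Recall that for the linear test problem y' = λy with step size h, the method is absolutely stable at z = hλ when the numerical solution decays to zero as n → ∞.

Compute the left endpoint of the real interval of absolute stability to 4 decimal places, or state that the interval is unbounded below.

z* = -5.0000.

Set f=λy, z=hλ:
  y_{n+1} = y_n + z·[7/10·y_n + 3/10·y_{n+1}] ⇒ (1 − 3/10z)y_{n+1} = (1 + 7/10z)y_n
  ⇒ R(z) = (1 + 7/10z)/(1 − 3/10z).

Solve |R(x)|<1 on ℝ⁻.
x=-0.79: |R|=0.3614
R=−1: 1+7/10x = −1+3/10x ⇒ -2/5x=2 ⇒ x=2/(-2/5)=-5.0000
Confirm numerically:
  x=-4.349: |R|=0.88701 <1
  x=-3.732: |R|=0.76071 <1
  x=-3.082: |R|=0.60137 <1
  x=-2.855: |R|=0.53784 <1
  x=-5.512: |R|=1.07718 >1
  x=-5.403: |R|=1.06151 >1
  x=-5.234: |R|=1.03642 >1
So |R|<1 on (-5.0000, 0).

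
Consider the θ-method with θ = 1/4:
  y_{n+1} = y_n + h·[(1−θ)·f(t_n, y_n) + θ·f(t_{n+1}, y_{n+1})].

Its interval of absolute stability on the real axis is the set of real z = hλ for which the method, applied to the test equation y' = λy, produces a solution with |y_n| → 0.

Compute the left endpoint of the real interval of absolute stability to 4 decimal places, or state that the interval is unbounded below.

With y'=λy (z=hλ):
  y_{n+1} = y_n + z·[3/4·y_n + 1/4·y_{n+1}] ⇒ (1 − 1/4z)y_{n+1} = (1 + 3/4z)y_n
  so R(z) = (1 + 3/4z)/(1 − 1/4z).

Solve |R(x)|<1 on ℝ⁻.
x=-1.78: |R|=0.2318
R=−1: 1+3/4x = −1+1/4x ⇒ -1/2x=2 ⇒ x=2/(-1/2)=-4.0000
Confirm numerically:
  x=-3.957: |R|=0.98919 <1
  x=-3.793: |R|=0.94688 <1
  x=-3.677: |R|=0.91585 <1
  x=-4.578: |R|=1.13476 >1
  x=-4.258: |R|=1.06248 >1
Stable set (-4.0000, 0).

left endpoint -4.0000.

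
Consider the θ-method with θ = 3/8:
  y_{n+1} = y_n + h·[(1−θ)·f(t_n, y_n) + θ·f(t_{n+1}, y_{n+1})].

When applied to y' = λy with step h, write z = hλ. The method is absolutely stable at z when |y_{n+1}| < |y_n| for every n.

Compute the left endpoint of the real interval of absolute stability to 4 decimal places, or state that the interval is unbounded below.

With y'=λy (z=hλ):
  y_{n+1} = y_n + z·[5/8·y_n + 3/8·y_{n+1}] ⇒ (1 − 3/8z)y_{n+1} = (1 + 5/8z)y_n
  ⇒ R(z) = (1 + 5/8z)/(1 − 3/8z).

Find x<0 with |R(x)|<1.
x=-1.62: |R|=0.0078
R=−1: 1+5/8x = −1+3/8x ⇒ -1/4x=2 ⇒ x=2/(-1/4)=-8.0000
Confirm numerically:
  x=-6.594: |R|=0.89878 <1
  x=-5.380: |R|=0.78293 <1
  x=-3.225: |R|=0.45969 <1
  x=-8.349: |R|=1.02112 >1
  x=-8.122: |R|=1.00754 >1
So |R|<1 on (-8.0000, 0).

z* = -8.0000.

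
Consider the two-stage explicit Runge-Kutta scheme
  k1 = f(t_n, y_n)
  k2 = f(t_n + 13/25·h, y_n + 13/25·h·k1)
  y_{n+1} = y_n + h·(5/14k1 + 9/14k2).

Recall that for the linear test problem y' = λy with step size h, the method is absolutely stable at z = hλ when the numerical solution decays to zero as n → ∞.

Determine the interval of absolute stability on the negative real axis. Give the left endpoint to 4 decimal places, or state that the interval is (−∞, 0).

z∈(-2.9915,0).

On y'=λy, z=hλ:
  k1=λy_n ⇒ h·k1=z·y_n;  k2=λ(1+13/25z)y_n ⇒ h·k2=z(1+13/25z)y_n
  y_{n+1}/y_n = 1 + 5/14z + 9/14z(1+13/25z) = 1 + z + 117/350z²
  ⇒ R(z) = 1 + z + 117/350z².

Need |R(x)|<1, x<0.
x=-1.77: |R|=0.2773
R=1: x+117/350x²=0 ⇒ x=−350/117=-2.9915; min R=1−1/(4·117/350)=0.2521>−1
Confirm numerically:
  x=-2.290: |R|=0.46303 <1
  x=-1.743: |R|=0.27258 <1
  x=-1.383: |R|=0.25638 <1
  x=-3.361: |R|=1.41520 >1
  x=-3.350: |R|=1.40152 >1
  x=-3.306: |R|=1.34762 >1
Interval (-2.9915, 0).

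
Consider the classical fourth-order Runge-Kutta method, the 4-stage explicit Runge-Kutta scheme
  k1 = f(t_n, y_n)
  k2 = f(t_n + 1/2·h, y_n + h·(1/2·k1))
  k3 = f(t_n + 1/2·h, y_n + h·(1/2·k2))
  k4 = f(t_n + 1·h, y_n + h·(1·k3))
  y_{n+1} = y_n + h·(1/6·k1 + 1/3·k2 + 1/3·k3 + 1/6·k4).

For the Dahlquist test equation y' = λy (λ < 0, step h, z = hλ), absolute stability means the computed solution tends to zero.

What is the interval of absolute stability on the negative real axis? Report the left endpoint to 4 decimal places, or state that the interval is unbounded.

(-2.7853, 0).

With y'=λy (z=hλ):
  order 4, 4-stage ⇒ R(z)=1+z+z^2/2+z^3/6+z^4/24
  (e.g. R(-1.12)=0.33861, |R|=0.33861)

Solve |R(x)|<1 on ℝ⁻.
x=-1.12: |R|=0.3386
|R(-2.61)|=0.7663 |R(-2.47)|=0.6198 |R(-1.07)|=0.3529
Bisect:
  x_lo=-3.4409 |R|=2.5298  x_hi=-0.1882 |R|=0.8285
  mid=-1.81451 |R|=0.28769 →hi
  mid=-2.62769 |R|=0.78724 →hi
  mid=-3.03427 |R|=1.44502 →lo
  mid=-2.83098 |R|=1.07109 →lo
  mid=-2.72933 |R|=0.91885 →hi
  mid=-2.78016 |R|=0.99228 →hi
  mid=-2.80557 |R|=1.03100 →lo
  mid=-2.79286 |R|=1.01147 →lo
  mid=-2.78651 |R|=1.00183 →lo
  ...
  [-2.78532,-2.78512] ⇒ x*=-2.7853
Stable set (-2.7853, 0).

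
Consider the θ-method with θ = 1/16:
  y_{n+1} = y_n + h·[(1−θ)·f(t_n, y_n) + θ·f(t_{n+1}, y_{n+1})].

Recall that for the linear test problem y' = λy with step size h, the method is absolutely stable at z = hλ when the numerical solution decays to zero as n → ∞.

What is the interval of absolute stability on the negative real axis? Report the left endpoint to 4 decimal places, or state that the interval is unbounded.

(-2.2857, 0).

On y'=λy, z=hλ:
  y_{n+1} = y_n + z·[15/16·y_n + 1/16·y_{n+1}] ⇒ (1 − 1/16z)y_{n+1} = (1 + 15/16z)y_n
  R(z) = (1 + 15/16z)/(1 − 1/16z).

Find x<0 with |R(x)|<1.
x=-0.97: |R|=0.0854
R=−1: 1+15/16x = −1+1/16x ⇒ -7/8x=2 ⇒ x=2/(-7/8)=-2.2857
Confirm numerically:
  x=-1.984: |R|=0.76512 <1
  x=-1.757: |R|=0.58315 <1
  x=-1.231: |R|=0.14306 <1
  x=-2.830: |R|=1.40467 >1
  x=-2.708: |R|=1.31601 >1
  x=-2.420: |R|=1.10206 >1
Stable set (-2.2857, 0).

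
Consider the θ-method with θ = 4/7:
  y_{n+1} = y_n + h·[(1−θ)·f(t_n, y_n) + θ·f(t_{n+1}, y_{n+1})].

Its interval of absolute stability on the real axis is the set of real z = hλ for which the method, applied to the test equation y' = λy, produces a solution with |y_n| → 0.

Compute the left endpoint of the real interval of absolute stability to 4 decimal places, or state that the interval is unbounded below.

Test eqn y'=λy, z=hλ:
  y_{n+1} = y_n + z·[3/7·y_n + 4/7·y_{n+1}] ⇒ (1 − 4/7z)y_{n+1} = (1 + 3/7z)y_n
  Hence R(z) = (1 + 3/7z)/(1 − 4/7z).

Find x<0 with |R(x)|<1.
x=-1.34: |R|=0.2411
x=-2: |R|=0.0667
x=-10: |R|=0.4894
x=-100: |R|=0.7199
θ=4/7≥1/2 ⇒ |1+3/7x|<|1−4/7x| ∀x<0 ⇒ unbounded interval.

interval (−∞, 0).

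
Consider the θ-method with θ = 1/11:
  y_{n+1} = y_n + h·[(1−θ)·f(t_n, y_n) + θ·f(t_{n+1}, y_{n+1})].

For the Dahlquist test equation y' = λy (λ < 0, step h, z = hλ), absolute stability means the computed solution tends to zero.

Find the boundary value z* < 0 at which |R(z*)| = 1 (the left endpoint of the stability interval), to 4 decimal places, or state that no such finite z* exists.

Set f=λy, z=hλ:
  y_{n+1} = y_n + z·[10/11·y_n + 1/11·y_{n+1}] ⇒ (1 − 1/11z)y_{n+1} = (1 + 10/11z)y_n
  R(z) = (1 + 10/11z)/(1 − 1/11z).

Solve |R(x)|<1 on ℝ⁻.
x=-1.44: |R|=0.2733
R=−1: 1+10/11x = −1+1/11x ⇒ -9/11x=2 ⇒ x=2/(-9/11)=-2.4444
Confirm numerically:
  x=-2.324: |R|=0.91864 <1
  x=-2.130: |R|=0.78446 <1
  x=-1.758: |R|=0.51575 <1
  x=-1.065: |R|=0.02901 <1
  x=-2.946: |R|=1.32368 >1
  x=-2.618: |R|=1.11470 >1
  x=-2.488: |R|=1.02906 >1
Interval (-2.4444, 0).

z* = -2.4444.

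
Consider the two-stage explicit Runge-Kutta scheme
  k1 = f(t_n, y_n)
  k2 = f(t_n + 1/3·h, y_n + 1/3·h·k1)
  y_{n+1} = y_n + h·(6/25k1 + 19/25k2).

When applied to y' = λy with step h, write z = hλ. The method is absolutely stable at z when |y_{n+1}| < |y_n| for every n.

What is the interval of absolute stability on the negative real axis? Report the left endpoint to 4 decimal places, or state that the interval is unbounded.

(-3.9474, 0).

On y'=λy, z=hλ:
  k1=λy_n ⇒ h·k1=z·y_n;  k2=λ(1+1/3z)y_n ⇒ h·k2=z(1+1/3z)y_n
  y_{n+1}/y_n = 1 + 6/25z + 19/25z(1+1/3z) = 1 + z + 19/75z²
  Hence R(z) = 1 + z + 19/75z².

Solve |R(x)|<1 on ℝ⁻.
x=-1.45: |R|=0.0826
R=1: x+19/75x²=0 ⇒ x=−75/19=-3.9474; min R=1−1/(4·19/75)=0.0132>−1
Confirm numerically:
  x=-3.861: |R|=0.91552 <1
  x=-3.762: |R|=0.82334 <1
  x=-3.364: |R|=0.50285 <1
  x=-1.724: |R|=0.02895 <1
  x=-4.128: |R|=1.18890 >1
  x=-4.101: |R|=1.15961 >1
  x=-4.062: |R|=1.11796 >1
Stable set (-3.9474, 0).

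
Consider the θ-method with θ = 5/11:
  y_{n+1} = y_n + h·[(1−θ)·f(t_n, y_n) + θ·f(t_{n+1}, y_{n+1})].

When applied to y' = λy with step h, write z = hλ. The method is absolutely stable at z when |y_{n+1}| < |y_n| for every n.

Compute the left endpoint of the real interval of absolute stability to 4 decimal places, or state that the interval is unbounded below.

Test eqn y'=λy, z=hλ:
  y_{n+1} = y_n + z·[6/11·y_n + 5/11·y_{n+1}] ⇒ (1 − 5/11z)y_{n+1} = (1 + 6/11z)y_n
  so R(z) = (1 + 6/11z)/(1 − 5/11z).

Boundary: |R(x)|=1, x<0.
x=-0.34: |R|=0.7055
R=−1: 1+6/11x = −1+5/11x ⇒ -1/11x=2 ⇒ x=2/(-1/11)=-22.0000
Confirm numerically:
  x=-21.506: |R|=0.99583 <1
  x=-21.217: |R|=0.99331 <1
  x=-14.582: |R|=0.91160 <1
  x=-11.605: |R|=0.84940 <1
  x=-22.512: |R|=1.00414 >1
  x=-22.176: |R|=1.00144 >1
Interval (-22.0000, 0).

left endpoint -22.0000.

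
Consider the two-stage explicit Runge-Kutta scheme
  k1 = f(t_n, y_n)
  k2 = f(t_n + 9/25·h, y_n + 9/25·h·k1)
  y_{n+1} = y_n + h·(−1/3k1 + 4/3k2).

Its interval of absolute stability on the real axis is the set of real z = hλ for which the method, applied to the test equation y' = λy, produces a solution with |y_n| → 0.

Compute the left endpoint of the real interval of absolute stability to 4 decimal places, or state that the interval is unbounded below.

left endpoint -2.0833.

On y'=λy, z=hλ:
  k1=λy_n ⇒ h·k1=z·y_n;  k2=λ(1+9/25z)y_n ⇒ h·k2=z(1+9/25z)y_n
  y_{n+1}/y_n = 1 − 1/3z + 4/3z(1+9/25z) = 1 + z + 12/25z²
  R(z) = 1 + z + 12/25z².

Need |R(x)|<1, x<0.
x=-0.44: |R|=0.6529
R=1: x+12/25x²=0 ⇒ x=−25/12=-2.0833; min R=1−1/(4·12/25)=0.4792>−1
Confirm numerically:
  x=-1.784: |R|=0.74367 <1
  x=-1.383: |R|=0.53509 <1
  x=-1.228: |R|=0.49583 <1
  x=-2.492: |R|=1.48883 >1
  x=-2.375: |R|=1.33250 >1
So |R|<1 on (-2.0833, 0).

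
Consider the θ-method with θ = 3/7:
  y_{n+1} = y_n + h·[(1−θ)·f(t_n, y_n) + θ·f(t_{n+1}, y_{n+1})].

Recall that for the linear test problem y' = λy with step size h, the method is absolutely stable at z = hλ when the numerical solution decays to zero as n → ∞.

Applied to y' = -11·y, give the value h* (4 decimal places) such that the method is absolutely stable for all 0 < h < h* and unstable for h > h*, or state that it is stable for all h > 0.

(-14.0000,0); λ=-11 ⇒ h* = (14)/11 = 1.2727.

On y'=λy, z=hλ:
  y_{n+1} = y_n + z·[4/7·y_n + 3/7·y_{n+1}] ⇒ (1 − 3/7z)y_{n+1} = (1 + 4/7z)y_n
  Hence R(z) = (1 + 4/7z)/(1 − 3/7z).

Boundary: |R(x)|=1, x<0.
x=-0.98: |R|=0.3099
R=−1: 1+4/7x = −1+3/7x ⇒ -1/7x=2 ⇒ x=2/(-1/7)=-14.0000
Confirm numerically:
  x=-12.016: |R|=0.95391 <1
  x=-11.895: |R|=0.95069 <1
  x=-10.376: |R|=0.90495 <1
  x=-9.009: |R|=0.85332 <1
  x=-14.246: |R|=1.00495 >1
  x=-14.137: |R|=1.00277 >1
So |R|<1 on (-14.0000, 0).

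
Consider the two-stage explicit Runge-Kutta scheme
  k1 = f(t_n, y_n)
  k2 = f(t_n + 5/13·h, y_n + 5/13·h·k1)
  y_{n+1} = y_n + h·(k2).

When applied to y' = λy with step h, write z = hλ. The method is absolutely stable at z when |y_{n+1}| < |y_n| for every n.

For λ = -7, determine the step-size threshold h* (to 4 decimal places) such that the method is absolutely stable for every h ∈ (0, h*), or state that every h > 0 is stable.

(-2.6000,0); λ=-7 ⇒ h* = (13/5)/7 = 0.3714.

Test eqn y'=λy, z=hλ:
  k1=λy_n ⇒ h·k1=z·y_n;  k2=λ(1+5/13z)y_n ⇒ h·k2=z(1+5/13z)y_n
  y_{n+1}/y_n = 1 + z(1+5/13z) = 1 + z + 5/13z²
  ⇒ R(z) = 1 + z + 5/13z².

Boundary: |R(x)|=1, x<0.
x=-1.47: |R|=0.3611
R=1: x+5/13x²=0 ⇒ x=−13/5=-2.6000; min R=1−1/(4·5/13)=0.3500>−1
Confirm numerically:
  x=-1.820: |R|=0.45400 <1
  x=-1.790: |R|=0.44235 <1
  x=-1.525: |R|=0.36947 <1
  x=-1.121: |R|=0.36232 <1
  x=-3.120: |R|=1.62400 >1
  x=-3.105: |R|=1.60309 >1
Stable set (-2.6000, 0).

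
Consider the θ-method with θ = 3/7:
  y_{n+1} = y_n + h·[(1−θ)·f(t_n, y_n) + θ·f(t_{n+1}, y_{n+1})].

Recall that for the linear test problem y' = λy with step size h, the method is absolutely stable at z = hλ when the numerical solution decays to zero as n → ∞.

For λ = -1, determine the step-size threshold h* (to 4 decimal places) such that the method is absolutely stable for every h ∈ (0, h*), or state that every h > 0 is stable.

Test eqn y'=λy, z=hλ:
  y_{n+1} = y_n + z·[4/7·y_n + 3/7·y_{n+1}] ⇒ (1 − 3/7z)y_{n+1} = (1 + 4/7z)y_n
  ⇒ R(z) = (1 + 4/7z)/(1 − 3/7z).

Need |R(x)|<1, x<0.
x=-1.66: |R|=0.0301
R=−1: 1+4/7x = −1+3/7x ⇒ -1/7x=2 ⇒ x=2/(-1/7)=-14.0000
Confirm numerically:
  x=-9.396: |R|=0.86916 <1
  x=-8.174: |R|=0.81518 <1
  x=-6.741: |R|=0.73335 <1
  x=-6.060: |R|=0.68467 <1
  x=-14.274: |R|=1.00550 >1
  x=-14.258: |R|=1.00518 >1
  x=-14.022: |R|=1.00045 >1
Interval (-14.0000, 0).

(-14.0000,0); λ=-1 ⇒ h* = (14)/1 = 14.0000.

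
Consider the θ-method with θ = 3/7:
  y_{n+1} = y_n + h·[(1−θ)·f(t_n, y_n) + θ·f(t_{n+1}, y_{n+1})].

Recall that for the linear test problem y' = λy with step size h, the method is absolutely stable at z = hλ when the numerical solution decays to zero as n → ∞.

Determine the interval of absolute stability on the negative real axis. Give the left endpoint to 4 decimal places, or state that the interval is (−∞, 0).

Set f=λy, z=hλ:
  y_{n+1} = y_n + z·[4/7·y_n + 3/7·y_{n+1}] ⇒ (1 − 3/7z)y_{n+1} = (1 + 4/7z)y_n
  ⇒ R(z) = (1 + 4/7z)/(1 − 3/7z).

Boundary: |R(x)|=1, x<0.
x=-1.4: |R|=0.1250
R=−1: 1+4/7x = −1+3/7x ⇒ -1/7x=2 ⇒ x=2/(-1/7)=-14.0000
Confirm numerically:
  x=-13.636: |R|=0.99240 <1
  x=-11.350: |R|=0.93544 <1
  x=-9.136: |R|=0.85864 <1
  x=-6.397: |R|=0.70971 <1
  x=-14.387: |R|=1.00772 >1
  x=-14.368: |R|=1.00734 >1
  x=-14.046: |R|=1.00094 >1
Stable set (-14.0000, 0).

z∈(-14.0000,0).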